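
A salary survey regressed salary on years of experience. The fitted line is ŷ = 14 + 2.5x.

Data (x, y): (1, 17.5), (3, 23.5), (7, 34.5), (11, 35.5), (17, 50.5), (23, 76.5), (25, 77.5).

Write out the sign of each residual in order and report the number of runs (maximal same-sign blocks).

x=1: ŷ = 14 + 2.5·1 = 16.5; e = 17.5 − 16.5 = 1
x=3: ŷ = 14 + 2.5·3 = 21.5; e = 23.5 − 21.5 = 2
x=7: ŷ = 14 + 2.5·7 = 31.5; e = 34.5 − 31.5 = 3
x=11: ŷ = 14 + 2.5·11 = 41.5; e = 35.5 − 41.5 = -6
x=17: ŷ = 14 + 2.5·17 = 56.5; e = 50.5 − 56.5 = -6
x=23: ŷ = 14 + 2.5·23 = 71.5; e = 76.5 − 71.5 = 5
x=25: ŷ = 14 + 2.5·25 = 76.5; e = 77.5 − 76.5 = 1
Signs: + + + − − + +
Runs: +×3, −×2, +×2 → 3

3 runs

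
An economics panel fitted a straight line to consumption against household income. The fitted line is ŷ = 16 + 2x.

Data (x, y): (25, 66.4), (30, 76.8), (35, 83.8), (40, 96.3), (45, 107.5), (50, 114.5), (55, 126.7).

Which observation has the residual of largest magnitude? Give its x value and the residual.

x=25: ŷ = 16 + 2·25 = 66; e = 66.4 − 66 = 0.4
x=30: ŷ = 16 + 2·30 = 76; e = 76.8 − 76 = 0.8
x=35: ŷ = 16 + 2·35 = 86; e = 83.8 − 86 = -2.2
x=40: ŷ = 16 + 2·40 = 96; e = 96.3 − 96 = 0.3
x=45: ŷ = 16 + 2·45 = 106; e = 107.5 − 106 = 1.5
x=50: ŷ = 16 + 2·50 = 116; e = 114.5 − 116 = -1.5
x=55: ŷ = 16 + 2·55 = 126; e = 126.7 − 126 = 0.7
Largest |e| is 2.2 at x = 35, residual -2.2.

x = 35, e = -2.2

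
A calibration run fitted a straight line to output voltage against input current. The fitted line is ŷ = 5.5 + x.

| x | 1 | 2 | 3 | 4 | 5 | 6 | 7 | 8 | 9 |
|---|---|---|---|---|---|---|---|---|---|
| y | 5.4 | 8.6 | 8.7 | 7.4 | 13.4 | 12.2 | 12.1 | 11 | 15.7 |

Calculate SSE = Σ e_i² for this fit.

SSE = 23.62

x=1: ŷ = 5.5 + 1 = 6.5; e = 5.4 − 6.5 = -1.1
x=2: ŷ = 5.5 + 2 = 7.5; e = 8.6 − 7.5 = 1.1
x=3: ŷ = 5.5 + 3 = 8.5; e = 8.7 − 8.5 = 0.2
x=4: ŷ = 5.5 + 4 = 9.5; e = 7.4 − 9.5 = -2.1
x=5: ŷ = 5.5 + 5 = 10.5; e = 13.4 − 10.5 = 2.9
x=6: ŷ = 5.5 + 6 = 11.5; e = 12.2 − 11.5 = 0.7
x=7: ŷ = 5.5 + 7 = 12.5; e = 12.1 − 12.5 = -0.4
x=8: ŷ = 5.5 + 8 = 13.5; e = 11 − 13.5 = -2.5
x=9: ŷ = 5.5 + 9 = 14.5; e = 15.7 − 14.5 = 1.2
SSE = 1.21 + 1.21 + 0.04 + 4.41 + 8.41 + 0.49 + 0.16 + 6.25 + 1.44 = 23.62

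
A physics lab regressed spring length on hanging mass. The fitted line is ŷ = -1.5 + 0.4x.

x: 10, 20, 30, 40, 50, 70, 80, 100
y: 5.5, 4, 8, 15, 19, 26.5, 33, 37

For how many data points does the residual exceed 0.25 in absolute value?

x=10: ŷ = -1.5 + 0.4·10 = 2.5; r = 5.5 − 2.5 = 3
x=20: ŷ = -1.5 + 0.4·20 = 6.5; r = 4 − 6.5 = -2.5
x=30: ŷ = -1.5 + 0.4·30 = 10.5; r = 8 − 10.5 = -2.5
x=40: ŷ = -1.5 + 0.4·40 = 14.5; r = 15 − 14.5 = 0.5
x=50: ŷ = -1.5 + 0.4·50 = 18.5; r = 19 − 18.5 = 0.5
x=70: ŷ = -1.5 + 0.4·70 = 26.5; r = 26.5 − 26.5 = 0
x=80: ŷ = -1.5 + 0.4·80 = 30.5; r = 33 − 30.5 = 2.5
x=100: ŷ = -1.5 + 0.4·100 = 38.5; r = 37 − 38.5 = -1.5
|r| > 0.25: x=10 (|r|=3), x=20 (|r|=2.5), x=30 (|r|=2.5), x=40 (|r|=0.5), x=50 (|r|=0.5), x=80 (|r|=2.5), x=100 (|r|=1.5) → 7

7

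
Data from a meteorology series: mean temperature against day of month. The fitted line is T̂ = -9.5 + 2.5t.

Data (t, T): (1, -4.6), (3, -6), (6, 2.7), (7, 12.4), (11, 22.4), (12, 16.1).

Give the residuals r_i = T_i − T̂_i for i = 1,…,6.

t=1: T̂ = -9.5 + 2.5·1 = -7; r = -4.6 − (-7) = 2.4
t=3: T̂ = -9.5 + 2.5·3 = -2; r = -6 − (-2) = -4
t=6: T̂ = -9.5 + 2.5·6 = 5.5; r = 2.7 − 5.5 = -2.8
t=7: T̂ = -9.5 + 2.5·7 = 8; r = 12.4 − 8 = 4.4
t=11: T̂ = -9.5 + 2.5·11 = 18; r = 22.4 − 18 = 4.4
t=12: T̂ = -9.5 + 2.5·12 = 20.5; r = 16.1 − 20.5 = -4.4

2.4, -4, -2.8, 4.4, 4.4, -4.4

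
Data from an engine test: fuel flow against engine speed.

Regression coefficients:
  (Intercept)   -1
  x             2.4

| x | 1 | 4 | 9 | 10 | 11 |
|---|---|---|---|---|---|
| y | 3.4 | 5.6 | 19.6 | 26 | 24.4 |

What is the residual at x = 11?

r = -1

ŷ = -1 + 2.4·11 = 25.4
r = 24.4 − 25.4 = -1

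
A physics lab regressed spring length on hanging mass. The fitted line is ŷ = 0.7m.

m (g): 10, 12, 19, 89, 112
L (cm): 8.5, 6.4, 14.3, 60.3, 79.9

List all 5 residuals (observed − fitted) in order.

1.5, -2, 1, -2, 1.5

m=10: ŷ = 0.7·10 = 7; r = 8.5 − 7 = 1.5
m=12: ŷ = 0.7·12 = 8.4; r = 6.4 − 8.4 = -2
m=19: ŷ = 0.7·19 = 13.3; r = 14.3 − 13.3 = 1
m=89: ŷ = 0.7·89 = 62.3; r = 60.3 − 62.3 = -2
m=112: ŷ = 0.7·112 = 78.4; r = 79.9 − 78.4 = 1.5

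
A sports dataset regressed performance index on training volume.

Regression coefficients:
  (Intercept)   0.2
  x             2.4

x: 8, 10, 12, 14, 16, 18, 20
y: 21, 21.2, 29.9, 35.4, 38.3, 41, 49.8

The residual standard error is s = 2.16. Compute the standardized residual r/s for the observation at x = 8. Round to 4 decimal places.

0.7407

ŷ = 0.2 + 2.4·8 = 19.4
r = 21 − 19.4 = 1.6
r/s = 1.6 / 2.16 = 0.7407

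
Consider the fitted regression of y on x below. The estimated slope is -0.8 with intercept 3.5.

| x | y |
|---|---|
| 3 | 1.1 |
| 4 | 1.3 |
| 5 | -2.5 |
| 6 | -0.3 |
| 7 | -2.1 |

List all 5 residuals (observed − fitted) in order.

0, 1, -2, 1, 0

x=3: ŷ = 3.5 − 0.8·3 = 1.1; r = 1.1 − 1.1 = 0
x=4: ŷ = 3.5 − 0.8·4 = 0.3; r = 1.3 − 0.3 = 1
x=5: ŷ = 3.5 − 0.8·5 = -0.5; r = -2.5 − (-0.5) = -2
x=6: ŷ = 3.5 − 0.8·6 = -1.3; r = -0.3 − (-1.3) = 1
x=7: ŷ = 3.5 − 0.8·7 = -2.1; r = -2.1 − (-2.1) = 0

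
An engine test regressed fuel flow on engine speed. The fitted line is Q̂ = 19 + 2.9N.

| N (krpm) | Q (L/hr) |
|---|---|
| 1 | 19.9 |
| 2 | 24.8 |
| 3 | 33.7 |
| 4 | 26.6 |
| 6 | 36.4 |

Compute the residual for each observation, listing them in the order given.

-2, 0, 6, -4, 0

N=1: Q̂ = 19 + 2.9·1 = 21.9; e = 19.9 − 21.9 = -2
N=2: Q̂ = 19 + 2.9·2 = 24.8; e = 24.8 − 24.8 = 0
N=3: Q̂ = 19 + 2.9·3 = 27.7; e = 33.7 − 27.7 = 6
N=4: Q̂ = 19 + 2.9·4 = 30.6; e = 26.6 − 30.6 = -4
N=6: Q̂ = 19 + 2.9·6 = 36.4; e = 36.4 − 36.4 = 0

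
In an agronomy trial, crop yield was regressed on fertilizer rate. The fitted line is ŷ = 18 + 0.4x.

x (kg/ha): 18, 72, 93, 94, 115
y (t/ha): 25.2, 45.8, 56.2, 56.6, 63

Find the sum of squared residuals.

SSE = 4

x=18: ŷ = 18 + 0.4·18 = 25.2; r = 25.2 − 25.2 = 0
x=72: ŷ = 18 + 0.4·72 = 46.8; r = 45.8 − 46.8 = -1
x=93: ŷ = 18 + 0.4·93 = 55.2; r = 56.2 − 55.2 = 1
x=94: ŷ = 18 + 0.4·94 = 55.6; r = 56.6 − 55.6 = 1
x=115: ŷ = 18 + 0.4·115 = 64; r = 63 − 64 = -1
SSE = 0 + 1 + 1 + 1 + 1 = 4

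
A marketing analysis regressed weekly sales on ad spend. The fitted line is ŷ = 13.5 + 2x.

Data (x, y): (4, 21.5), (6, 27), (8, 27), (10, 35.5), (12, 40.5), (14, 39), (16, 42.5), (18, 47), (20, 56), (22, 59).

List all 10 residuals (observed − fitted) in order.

0, 1.5, -2.5, 2, 3, -2.5, -3, -2.5, 2.5, 1.5

x=4: ŷ = 13.5 + 2·4 = 21.5; e = 21.5 − 21.5 = 0
x=6: ŷ = 13.5 + 2·6 = 25.5; e = 27 − 25.5 = 1.5
x=8: ŷ = 13.5 + 2·8 = 29.5; e = 27 − 29.5 = -2.5
x=10: ŷ = 13.5 + 2·10 = 33.5; e = 35.5 − 33.5 = 2
x=12: ŷ = 13.5 + 2·12 = 37.5; e = 40.5 − 37.5 = 3
x=14: ŷ = 13.5 + 2·14 = 41.5; e = 39 − 41.5 = -2.5
x=16: ŷ = 13.5 + 2·16 = 45.5; e = 42.5 − 45.5 = -3
x=18: ŷ = 13.5 + 2·18 = 49.5; e = 47 − 49.5 = -2.5
x=20: ŷ = 13.5 + 2·20 = 53.5; e = 56 − 53.5 = 2.5
x=22: ŷ = 13.5 + 2·22 = 57.5; e = 59 − 57.5 = 1.5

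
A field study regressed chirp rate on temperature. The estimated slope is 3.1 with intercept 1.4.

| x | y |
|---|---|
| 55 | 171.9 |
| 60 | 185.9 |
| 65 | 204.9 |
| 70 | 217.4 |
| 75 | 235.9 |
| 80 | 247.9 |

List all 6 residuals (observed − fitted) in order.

x=55: ŷ = 1.4 + 3.1·55 = 171.9; e = 171.9 − 171.9 = 0
x=60: ŷ = 1.4 + 3.1·60 = 187.4; e = 185.9 − 187.4 = -1.5
x=65: ŷ = 1.4 + 3.1·65 = 202.9; e = 204.9 − 202.9 = 2
x=70: ŷ = 1.4 + 3.1·70 = 218.4; e = 217.4 − 218.4 = -1
x=75: ŷ = 1.4 + 3.1·75 = 233.9; e = 235.9 − 233.9 = 2
x=80: ŷ = 1.4 + 3.1·80 = 249.4; e = 247.9 − 249.4 = -1.5

0, -1.5, 2, -1, 2, -1.5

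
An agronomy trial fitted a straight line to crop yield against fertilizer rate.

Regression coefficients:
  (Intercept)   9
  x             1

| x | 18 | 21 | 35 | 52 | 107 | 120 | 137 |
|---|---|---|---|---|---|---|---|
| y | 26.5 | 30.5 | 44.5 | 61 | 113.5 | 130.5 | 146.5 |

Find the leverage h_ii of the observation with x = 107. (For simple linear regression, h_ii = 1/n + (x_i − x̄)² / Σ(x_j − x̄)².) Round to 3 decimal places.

x̄ = (18 + 21 + 35 + 52 + 107 + 120 + 137)/7 = 70
Σ(x − x̄)² = 2704 + 2401 + 1225 + 324 + 1369 + 2500 + 4489 = 15012
h = 1/7 + (37)²/15012 = 0.142857 + 0.0911937 = 0.234

h = 0.234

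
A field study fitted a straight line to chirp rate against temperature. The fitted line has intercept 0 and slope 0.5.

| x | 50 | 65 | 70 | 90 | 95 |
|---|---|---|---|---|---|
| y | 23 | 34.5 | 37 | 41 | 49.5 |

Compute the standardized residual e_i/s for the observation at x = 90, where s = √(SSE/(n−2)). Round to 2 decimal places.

-1.22

x=50: ŷ = 0.5·50 = 25; e = 23 − 25 = -2
x=65: ŷ = 0.5·65 = 32.5; e = 34.5 − 32.5 = 2
x=70: ŷ = 0.5·70 = 35; e = 37 − 35 = 2
x=90: ŷ = 0.5·90 = 45; e = 41 − 45 = -4
x=95: ŷ = 0.5·95 = 47.5; e = 49.5 − 47.5 = 2
SSE = 4 + 4 + 4 + 16 + 4 = 32
s = √(32/3) = 3.26599
e/s = -4 / 3.26599 = -1.22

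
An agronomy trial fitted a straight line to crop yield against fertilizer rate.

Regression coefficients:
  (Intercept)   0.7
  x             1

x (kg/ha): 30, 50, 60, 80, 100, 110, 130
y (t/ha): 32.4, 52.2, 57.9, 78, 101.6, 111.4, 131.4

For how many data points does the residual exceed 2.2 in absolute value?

2

x=30: ŷ = 0.7 + 30 = 30.7; e = 32.4 − 30.7 = 1.7
x=50: ŷ = 0.7 + 50 = 50.7; e = 52.2 − 50.7 = 1.5
x=60: ŷ = 0.7 + 60 = 60.7; e = 57.9 − 60.7 = -2.8
x=80: ŷ = 0.7 + 80 = 80.7; e = 78 − 80.7 = -2.7
x=100: ŷ = 0.7 + 100 = 100.7; e = 101.6 − 100.7 = 0.9
x=110: ŷ = 0.7 + 110 = 110.7; e = 111.4 − 110.7 = 0.7
x=130: ŷ = 0.7 + 130 = 130.7; e = 131.4 − 130.7 = 0.7
|e| > 2.2: x=60 (|e|=2.8), x=80 (|e|=2.7) → 2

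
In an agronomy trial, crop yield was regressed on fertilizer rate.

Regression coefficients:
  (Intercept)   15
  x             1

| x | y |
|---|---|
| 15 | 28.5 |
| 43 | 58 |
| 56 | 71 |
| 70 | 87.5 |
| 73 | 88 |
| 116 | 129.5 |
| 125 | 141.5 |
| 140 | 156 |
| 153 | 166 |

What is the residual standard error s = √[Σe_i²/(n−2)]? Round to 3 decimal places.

x=15: ŷ = 15 + 15 = 30; e = 28.5 − 30 = -1.5
x=43: ŷ = 15 + 43 = 58; e = 58 − 58 = 0
x=56: ŷ = 15 + 56 = 71; e = 71 − 71 = 0
x=70: ŷ = 15 + 70 = 85; e = 87.5 − 85 = 2.5
x=73: ŷ = 15 + 73 = 88; e = 88 − 88 = 0
x=116: ŷ = 15 + 116 = 131; e = 129.5 − 131 = -1.5
x=125: ŷ = 15 + 125 = 140; e = 141.5 − 140 = 1.5
x=140: ŷ = 15 + 140 = 155; e = 156 − 155 = 1
x=153: ŷ = 15 + 153 = 168; e = 166 − 168 = -2
SSE = 2.25 + 0 + 0 + 6.25 + 0 + 2.25 + 2.25 + 1 + 4 = 18
s = √(18/7) = √2.57143 ≈ 1.604

s = 1.604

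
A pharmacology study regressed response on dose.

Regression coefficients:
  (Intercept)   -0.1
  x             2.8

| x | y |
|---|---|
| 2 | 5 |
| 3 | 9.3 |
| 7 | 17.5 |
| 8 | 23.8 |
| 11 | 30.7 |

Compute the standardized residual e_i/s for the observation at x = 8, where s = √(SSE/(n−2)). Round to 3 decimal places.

0.949

x=2: ŷ = -0.1 + 2.8·2 = 5.5; e = 5 − 5.5 = -0.5
x=3: ŷ = -0.1 + 2.8·3 = 8.3; e = 9.3 − 8.3 = 1
x=7: ŷ = -0.1 + 2.8·7 = 19.5; e = 17.5 − 19.5 = -2
x=8: ŷ = -0.1 + 2.8·8 = 22.3; e = 23.8 − 22.3 = 1.5
x=11: ŷ = -0.1 + 2.8·11 = 30.7; e = 30.7 − 30.7 = 0
SSE = 0.25 + 1 + 4 + 2.25 + 0 = 7.5
s = √(7.5/3) = 1.58114
e/s = 1.5 / 1.58114 = 0.949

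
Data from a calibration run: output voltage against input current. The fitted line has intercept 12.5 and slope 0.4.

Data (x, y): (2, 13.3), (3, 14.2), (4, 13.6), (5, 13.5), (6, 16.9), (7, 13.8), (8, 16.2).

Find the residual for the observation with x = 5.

e = -1

ŷ = 12.5 + 0.4·5 = 14.5
e = 13.5 − 14.5 = -1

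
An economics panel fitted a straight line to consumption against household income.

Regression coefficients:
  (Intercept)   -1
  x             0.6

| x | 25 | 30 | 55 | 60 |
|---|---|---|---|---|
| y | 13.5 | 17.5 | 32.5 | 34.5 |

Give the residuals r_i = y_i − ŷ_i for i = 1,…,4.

-0.5, 0.5, 0.5, -0.5

x=25: ŷ = -1 + 0.6·25 = 14; r = 13.5 − 14 = -0.5
x=30: ŷ = -1 + 0.6·30 = 17; r = 17.5 − 17 = 0.5
x=55: ŷ = -1 + 0.6·55 = 32; r = 32.5 − 32 = 0.5
x=60: ŷ = -1 + 0.6·60 = 35; r = 34.5 − 35 = -0.5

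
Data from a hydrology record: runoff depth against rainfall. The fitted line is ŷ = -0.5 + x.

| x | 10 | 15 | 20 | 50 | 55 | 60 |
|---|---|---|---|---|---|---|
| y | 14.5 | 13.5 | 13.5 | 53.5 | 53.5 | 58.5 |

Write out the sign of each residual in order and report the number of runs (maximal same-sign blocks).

x=10: ŷ = -0.5 + 10 = 9.5; r = 14.5 − 9.5 = 5
x=15: ŷ = -0.5 + 15 = 14.5; r = 13.5 − 14.5 = -1
x=20: ŷ = -0.5 + 20 = 19.5; r = 13.5 − 19.5 = -6
x=50: ŷ = -0.5 + 50 = 49.5; r = 53.5 − 49.5 = 4
x=55: ŷ = -0.5 + 55 = 54.5; r = 53.5 − 54.5 = -1
x=60: ŷ = -0.5 + 60 = 59.5; r = 58.5 − 59.5 = -1
Signs: + − − + − −
Runs: +×1, −×2, +×1, −×2 → 4

4 runs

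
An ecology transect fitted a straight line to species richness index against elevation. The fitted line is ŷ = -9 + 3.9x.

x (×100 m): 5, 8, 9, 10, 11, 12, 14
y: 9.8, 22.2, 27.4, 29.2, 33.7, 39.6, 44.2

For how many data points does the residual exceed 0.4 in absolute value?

x=5: ŷ = -9 + 3.9·5 = 10.5; r = 9.8 − 10.5 = -0.7
x=8: ŷ = -9 + 3.9·8 = 22.2; r = 22.2 − 22.2 = 0
x=9: ŷ = -9 + 3.9·9 = 26.1; r = 27.4 − 26.1 = 1.3
x=10: ŷ = -9 + 3.9·10 = 30; r = 29.2 − 30 = -0.8
x=11: ŷ = -9 + 3.9·11 = 33.9; r = 33.7 − 33.9 = -0.2
x=12: ŷ = -9 + 3.9·12 = 37.8; r = 39.6 − 37.8 = 1.8
x=14: ŷ = -9 + 3.9·14 = 45.6; r = 44.2 − 45.6 = -1.4
|r| > 0.4: x=5 (|r|=0.7), x=9 (|r|=1.3), x=10 (|r|=0.8), x=12 (|r|=1.8), x=14 (|r|=1.4) → 5

5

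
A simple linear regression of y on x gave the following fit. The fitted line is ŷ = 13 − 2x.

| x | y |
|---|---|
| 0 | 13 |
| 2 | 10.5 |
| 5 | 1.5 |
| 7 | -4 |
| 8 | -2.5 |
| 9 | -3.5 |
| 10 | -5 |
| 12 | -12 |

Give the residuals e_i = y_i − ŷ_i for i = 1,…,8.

x=0: ŷ = 13 − 2·0 = 13; e = 13 − 13 = 0
x=2: ŷ = 13 − 2·2 = 9; e = 10.5 − 9 = 1.5
x=5: ŷ = 13 − 2·5 = 3; e = 1.5 − 3 = -1.5
x=7: ŷ = 13 − 2·7 = -1; e = -4 − (-1) = -3
x=8: ŷ = 13 − 2·8 = -3; e = -2.5 − (-3) = 0.5
x=9: ŷ = 13 − 2·9 = -5; e = -3.5 − (-5) = 1.5
x=10: ŷ = 13 − 2·10 = -7; e = -5 − (-7) = 2
x=12: ŷ = 13 − 2·12 = -11; e = -12 − (-11) = -1

0, 1.5, -1.5, -3, 0.5, 1.5, 2, -1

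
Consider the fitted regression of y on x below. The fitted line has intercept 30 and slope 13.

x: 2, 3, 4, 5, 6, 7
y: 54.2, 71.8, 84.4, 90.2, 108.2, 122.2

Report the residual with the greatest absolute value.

e = -4.8

x=2: ŷ = 30 + 13·2 = 56; e = 54.2 − 56 = -1.8
x=3: ŷ = 30 + 13·3 = 69; e = 71.8 − 69 = 2.8
x=4: ŷ = 30 + 13·4 = 82; e = 84.4 − 82 = 2.4
x=5: ŷ = 30 + 13·5 = 95; e = 90.2 − 95 = -4.8
x=6: ŷ = 30 + 13·6 = 108; e = 108.2 − 108 = 0.2
x=7: ŷ = 30 + 13·7 = 121; e = 122.2 − 121 = 1.2
Largest |e| is 4.8 at x = 5, residual -4.8.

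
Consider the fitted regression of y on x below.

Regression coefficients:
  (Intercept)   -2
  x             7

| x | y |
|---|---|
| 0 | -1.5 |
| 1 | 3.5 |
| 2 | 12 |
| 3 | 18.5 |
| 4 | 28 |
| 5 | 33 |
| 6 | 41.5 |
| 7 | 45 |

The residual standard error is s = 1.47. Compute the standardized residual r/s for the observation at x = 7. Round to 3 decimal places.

-1.361

ŷ = -2 + 7·7 = 47
r = 45 − 47 = -2
r/s = -2 / 1.47 = -1.361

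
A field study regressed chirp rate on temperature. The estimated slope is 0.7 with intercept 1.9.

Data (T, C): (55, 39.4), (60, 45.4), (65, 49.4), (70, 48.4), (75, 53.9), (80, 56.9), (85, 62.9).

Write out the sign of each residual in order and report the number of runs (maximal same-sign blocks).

T=55: ŷ = 1.9 + 0.7·55 = 40.4; r = 39.4 − 40.4 = -1
T=60: ŷ = 1.9 + 0.7·60 = 43.9; r = 45.4 − 43.9 = 1.5
T=65: ŷ = 1.9 + 0.7·65 = 47.4; r = 49.4 − 47.4 = 2
T=70: ŷ = 1.9 + 0.7·70 = 50.9; r = 48.4 − 50.9 = -2.5
T=75: ŷ = 1.9 + 0.7·75 = 54.4; r = 53.9 − 54.4 = -0.5
T=80: ŷ = 1.9 + 0.7·80 = 57.9; r = 56.9 − 57.9 = -1
T=85: ŷ = 1.9 + 0.7·85 = 61.4; r = 62.9 − 61.4 = 1.5
Signs: − + + − − − +
Runs: −×1, +×2, −×3, +×1 → 4

4 runs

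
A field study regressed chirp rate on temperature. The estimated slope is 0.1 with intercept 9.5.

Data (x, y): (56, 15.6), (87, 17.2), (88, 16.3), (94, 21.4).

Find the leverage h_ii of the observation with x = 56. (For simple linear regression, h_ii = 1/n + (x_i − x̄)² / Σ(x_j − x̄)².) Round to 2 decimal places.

x̄ = (56 + 87 + 88 + 94)/4 = 81.25
Σ(x − x̄)² = 637.562 + 33.0625 + 45.5625 + 162.562 = 878.75
h = 1/4 + (-25.25)²/878.75 = 0.25 + 0.725533 = 0.98

h = 0.98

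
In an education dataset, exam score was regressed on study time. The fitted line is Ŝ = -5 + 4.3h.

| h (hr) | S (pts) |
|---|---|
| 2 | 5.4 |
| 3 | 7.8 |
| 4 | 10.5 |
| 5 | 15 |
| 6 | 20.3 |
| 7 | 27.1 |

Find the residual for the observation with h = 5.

Ŝ = -5 + 4.3·5 = 16.5
e = 15 − 16.5 = -1.5

e = -1.5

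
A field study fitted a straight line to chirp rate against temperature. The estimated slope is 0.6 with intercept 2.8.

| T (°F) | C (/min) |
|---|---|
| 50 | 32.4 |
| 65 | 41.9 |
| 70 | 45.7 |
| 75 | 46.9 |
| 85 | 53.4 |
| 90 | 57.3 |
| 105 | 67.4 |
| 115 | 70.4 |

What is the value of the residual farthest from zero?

T=50: Ĉ = 2.8 + 0.6·50 = 32.8; r = 32.4 − 32.8 = -0.4
T=65: Ĉ = 2.8 + 0.6·65 = 41.8; r = 41.9 − 41.8 = 0.1
T=70: Ĉ = 2.8 + 0.6·70 = 44.8; r = 45.7 − 44.8 = 0.9
T=75: Ĉ = 2.8 + 0.6·75 = 47.8; r = 46.9 − 47.8 = -0.9
T=85: Ĉ = 2.8 + 0.6·85 = 53.8; r = 53.4 − 53.8 = -0.4
T=90: Ĉ = 2.8 + 0.6·90 = 56.8; r = 57.3 − 56.8 = 0.5
T=105: Ĉ = 2.8 + 0.6·105 = 65.8; r = 67.4 − 65.8 = 1.6
T=115: Ĉ = 2.8 + 0.6·115 = 71.8; r = 70.4 − 71.8 = -1.4
Largest |r| is 1.6 at T = 105, residual 1.6.

r = 1.6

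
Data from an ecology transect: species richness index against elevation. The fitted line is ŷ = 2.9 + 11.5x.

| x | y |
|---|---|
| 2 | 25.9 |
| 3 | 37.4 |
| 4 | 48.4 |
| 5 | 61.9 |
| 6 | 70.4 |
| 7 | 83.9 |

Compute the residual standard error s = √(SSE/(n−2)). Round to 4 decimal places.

x=2: ŷ = 2.9 + 11.5·2 = 25.9; r = 25.9 − 25.9 = 0
x=3: ŷ = 2.9 + 11.5·3 = 37.4; r = 37.4 − 37.4 = 0
x=4: ŷ = 2.9 + 11.5·4 = 48.9; r = 48.4 − 48.9 = -0.5
x=5: ŷ = 2.9 + 11.5·5 = 60.4; r = 61.9 − 60.4 = 1.5
x=6: ŷ = 2.9 + 11.5·6 = 71.9; r = 70.4 − 71.9 = -1.5
x=7: ŷ = 2.9 + 11.5·7 = 83.4; r = 83.9 − 83.4 = 0.5
SSE = 0 + 0 + 0.25 + 2.25 + 2.25 + 0.25 = 5
s = √(5/4) = √1.25 ≈ 1.1180

s = 1.1180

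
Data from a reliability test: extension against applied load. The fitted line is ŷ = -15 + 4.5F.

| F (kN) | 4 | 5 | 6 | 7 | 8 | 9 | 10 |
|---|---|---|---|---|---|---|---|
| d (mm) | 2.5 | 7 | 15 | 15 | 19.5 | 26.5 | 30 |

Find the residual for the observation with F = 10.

r = 0

ŷ = -15 + 4.5·10 = 30
r = 30 − 30 = 0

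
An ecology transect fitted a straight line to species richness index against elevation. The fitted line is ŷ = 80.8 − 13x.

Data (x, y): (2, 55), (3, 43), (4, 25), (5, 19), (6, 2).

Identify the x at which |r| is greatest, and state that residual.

x = 4, r = -3.8

x=2: ŷ = 80.8 − 13·2 = 54.8; r = 55 − 54.8 = 0.2
x=3: ŷ = 80.8 − 13·3 = 41.8; r = 43 − 41.8 = 1.2
x=4: ŷ = 80.8 − 13·4 = 28.8; r = 25 − 28.8 = -3.8
x=5: ŷ = 80.8 − 13·5 = 15.8; r = 19 − 15.8 = 3.2
x=6: ŷ = 80.8 − 13·6 = 2.8; r = 2 − 2.8 = -0.8
Largest |r| is 3.8 at x = 4, residual -3.8.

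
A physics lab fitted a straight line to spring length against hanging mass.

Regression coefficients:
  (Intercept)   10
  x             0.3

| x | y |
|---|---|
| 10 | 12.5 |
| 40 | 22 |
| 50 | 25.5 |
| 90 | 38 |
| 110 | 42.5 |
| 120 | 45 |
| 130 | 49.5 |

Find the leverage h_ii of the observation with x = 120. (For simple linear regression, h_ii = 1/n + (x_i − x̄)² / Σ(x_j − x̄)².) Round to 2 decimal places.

h = 0.28

x̄ = (10 + 40 + 50 + 90 + 110 + 120 + 130)/7 = 78.5714
Σ(x − x̄)² = 4702.04 + 1487.76 + 816.327 + 130.612 + 987.755 + 1716.33 + 2644.9 = 12485.7
h = 1/7 + (41.4286)²/12485.7 = 0.142857 + 0.137463 = 0.28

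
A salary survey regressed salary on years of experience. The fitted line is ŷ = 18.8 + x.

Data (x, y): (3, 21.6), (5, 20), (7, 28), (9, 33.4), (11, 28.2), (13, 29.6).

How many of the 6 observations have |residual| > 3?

2

x=3: ŷ = 18.8 + 3 = 21.8; e = 21.6 − 21.8 = -0.2
x=5: ŷ = 18.8 + 5 = 23.8; e = 20 − 23.8 = -3.8
x=7: ŷ = 18.8 + 7 = 25.8; e = 28 − 25.8 = 2.2
x=9: ŷ = 18.8 + 9 = 27.8; e = 33.4 − 27.8 = 5.6
x=11: ŷ = 18.8 + 11 = 29.8; e = 28.2 − 29.8 = -1.6
x=13: ŷ = 18.8 + 13 = 31.8; e = 29.6 − 31.8 = -2.2
|e| > 3: x=5 (|e|=3.8), x=9 (|e|=5.6) → 2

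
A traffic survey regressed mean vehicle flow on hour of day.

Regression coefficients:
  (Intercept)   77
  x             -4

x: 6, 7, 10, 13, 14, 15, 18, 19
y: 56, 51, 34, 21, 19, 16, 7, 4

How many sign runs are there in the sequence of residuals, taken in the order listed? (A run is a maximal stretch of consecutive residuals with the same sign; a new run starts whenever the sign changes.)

3 runs

x=6: ŷ = 77 − 4·6 = 53; r = 56 − 53 = 3
x=7: ŷ = 77 − 4·7 = 49; r = 51 − 49 = 2
x=10: ŷ = 77 − 4·10 = 37; r = 34 − 37 = -3
x=13: ŷ = 77 − 4·13 = 25; r = 21 − 25 = -4
x=14: ŷ = 77 − 4·14 = 21; r = 19 − 21 = -2
x=15: ŷ = 77 − 4·15 = 17; r = 16 − 17 = -1
x=18: ŷ = 77 − 4·18 = 5; r = 7 − 5 = 2
x=19: ŷ = 77 − 4·19 = 1; r = 4 − 1 = 3
Signs: + + − − − − + +
Runs: +×2, −×4, +×2 → 3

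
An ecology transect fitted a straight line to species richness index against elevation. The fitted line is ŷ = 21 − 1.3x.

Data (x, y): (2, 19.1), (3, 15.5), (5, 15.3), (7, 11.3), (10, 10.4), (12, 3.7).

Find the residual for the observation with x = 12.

e = -1.7

ŷ = 21 − 1.3·12 = 5.4
e = 3.7 − 5.4 = -1.7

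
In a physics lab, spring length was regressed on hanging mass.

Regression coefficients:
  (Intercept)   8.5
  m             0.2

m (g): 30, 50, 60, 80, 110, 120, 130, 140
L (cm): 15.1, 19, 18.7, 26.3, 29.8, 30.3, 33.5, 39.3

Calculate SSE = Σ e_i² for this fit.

SSE = 21.26

m=30: L̂ = 8.5 + 0.2·30 = 14.5; e = 15.1 − 14.5 = 0.6
m=50: L̂ = 8.5 + 0.2·50 = 18.5; e = 19 − 18.5 = 0.5
m=60: L̂ = 8.5 + 0.2·60 = 20.5; e = 18.7 − 20.5 = -1.8
m=80: L̂ = 8.5 + 0.2·80 = 24.5; e = 26.3 − 24.5 = 1.8
m=110: L̂ = 8.5 + 0.2·110 = 30.5; e = 29.8 − 30.5 = -0.7
m=120: L̂ = 8.5 + 0.2·120 = 32.5; e = 30.3 − 32.5 = -2.2
m=130: L̂ = 8.5 + 0.2·130 = 34.5; e = 33.5 − 34.5 = -1
m=140: L̂ = 8.5 + 0.2·140 = 36.5; e = 39.3 − 36.5 = 2.8
SSE = 0.36 + 0.25 + 3.24 + 3.24 + 0.49 + 4.84 + 1 + 7.84 = 21.26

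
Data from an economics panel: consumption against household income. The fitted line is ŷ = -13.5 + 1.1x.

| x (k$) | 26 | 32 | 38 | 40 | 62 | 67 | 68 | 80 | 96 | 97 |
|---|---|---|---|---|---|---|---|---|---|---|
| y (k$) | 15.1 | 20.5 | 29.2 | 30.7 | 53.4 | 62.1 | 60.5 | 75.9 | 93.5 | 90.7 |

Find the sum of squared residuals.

SSE = 18.4

x=26: ŷ = -13.5 + 1.1·26 = 15.1; e = 15.1 − 15.1 = 0
x=32: ŷ = -13.5 + 1.1·32 = 21.7; e = 20.5 − 21.7 = -1.2
x=38: ŷ = -13.5 + 1.1·38 = 28.3; e = 29.2 − 28.3 = 0.9
x=40: ŷ = -13.5 + 1.1·40 = 30.5; e = 30.7 − 30.5 = 0.2
x=62: ŷ = -13.5 + 1.1·62 = 54.7; e = 53.4 − 54.7 = -1.3
x=67: ŷ = -13.5 + 1.1·67 = 60.2; e = 62.1 − 60.2 = 1.9
x=68: ŷ = -13.5 + 1.1·68 = 61.3; e = 60.5 − 61.3 = -0.8
x=80: ŷ = -13.5 + 1.1·80 = 74.5; e = 75.9 − 74.5 = 1.4
x=96: ŷ = -13.5 + 1.1·96 = 92.1; e = 93.5 − 92.1 = 1.4
x=97: ŷ = -13.5 + 1.1·97 = 93.2; e = 90.7 − 93.2 = -2.5
SSE = 0 + 1.44 + 0.81 + 0.04 + 1.69 + 3.61 + 0.64 + 1.96 + 1.96 + 6.25 = 18.4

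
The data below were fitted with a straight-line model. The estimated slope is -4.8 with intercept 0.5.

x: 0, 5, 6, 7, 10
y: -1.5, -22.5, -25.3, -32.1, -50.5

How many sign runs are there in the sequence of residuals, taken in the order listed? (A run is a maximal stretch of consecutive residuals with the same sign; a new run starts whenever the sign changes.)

x=0: ŷ = 0.5 − 4.8·0 = 0.5; r = -1.5 − 0.5 = -2
x=5: ŷ = 0.5 − 4.8·5 = -23.5; r = -22.5 − (-23.5) = 1
x=6: ŷ = 0.5 − 4.8·6 = -28.3; r = -25.3 − (-28.3) = 3
x=7: ŷ = 0.5 − 4.8·7 = -33.1; r = -32.1 − (-33.1) = 1
x=10: ŷ = 0.5 − 4.8·10 = -47.5; r = -50.5 − (-47.5) = -3
Signs: − + + + −
Runs: −×1, +×3, −×1 → 3

3 runs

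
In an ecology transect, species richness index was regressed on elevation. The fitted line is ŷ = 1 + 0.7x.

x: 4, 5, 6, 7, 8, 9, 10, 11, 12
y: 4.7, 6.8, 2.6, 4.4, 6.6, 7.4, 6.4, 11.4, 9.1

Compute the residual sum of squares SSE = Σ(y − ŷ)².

x=4: ŷ = 1 + 0.7·4 = 3.8; e = 4.7 − 3.8 = 0.9
x=5: ŷ = 1 + 0.7·5 = 4.5; e = 6.8 − 4.5 = 2.3
x=6: ŷ = 1 + 0.7·6 = 5.2; e = 2.6 − 5.2 = -2.6
x=7: ŷ = 1 + 0.7·7 = 5.9; e = 4.4 − 5.9 = -1.5
x=8: ŷ = 1 + 0.7·8 = 6.6; e = 6.6 − 6.6 = 0
x=9: ŷ = 1 + 0.7·9 = 7.3; e = 7.4 − 7.3 = 0.1
x=10: ŷ = 1 + 0.7·10 = 8; e = 6.4 − 8 = -1.6
x=11: ŷ = 1 + 0.7·11 = 8.7; e = 11.4 − 8.7 = 2.7
x=12: ŷ = 1 + 0.7·12 = 9.4; e = 9.1 − 9.4 = -0.3
SSE = 0.81 + 5.29 + 6.76 + 2.25 + 0 + 0.01 + 2.56 + 7.29 + 0.09 = 25.06

SSE = 25.06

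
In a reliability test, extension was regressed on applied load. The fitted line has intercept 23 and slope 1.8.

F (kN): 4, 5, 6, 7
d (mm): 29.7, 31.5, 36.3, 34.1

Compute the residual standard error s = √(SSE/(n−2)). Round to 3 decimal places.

F=4: ŷ = 23 + 1.8·4 = 30.2; e = 29.7 − 30.2 = -0.5
F=5: ŷ = 23 + 1.8·5 = 32; e = 31.5 − 32 = -0.5
F=6: ŷ = 23 + 1.8·6 = 33.8; e = 36.3 − 33.8 = 2.5
F=7: ŷ = 23 + 1.8·7 = 35.6; e = 34.1 − 35.6 = -1.5
SSE = 0.25 + 0.25 + 6.25 + 2.25 = 9
s = √(9/2) = √4.5 ≈ 2.121

s = 2.121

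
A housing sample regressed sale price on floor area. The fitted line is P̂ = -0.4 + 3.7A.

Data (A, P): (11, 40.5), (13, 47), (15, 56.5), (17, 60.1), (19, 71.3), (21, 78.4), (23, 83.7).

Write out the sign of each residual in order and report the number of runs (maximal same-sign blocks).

A=11: P̂ = -0.4 + 3.7·11 = 40.3; e = 40.5 − 40.3 = 0.2
A=13: P̂ = -0.4 + 3.7·13 = 47.7; e = 47 − 47.7 = -0.7
A=15: P̂ = -0.4 + 3.7·15 = 55.1; e = 56.5 − 55.1 = 1.4
A=17: P̂ = -0.4 + 3.7·17 = 62.5; e = 60.1 − 62.5 = -2.4
A=19: P̂ = -0.4 + 3.7·19 = 69.9; e = 71.3 − 69.9 = 1.4
A=21: P̂ = -0.4 + 3.7·21 = 77.3; e = 78.4 − 77.3 = 1.1
A=23: P̂ = -0.4 + 3.7·23 = 84.7; e = 83.7 − 84.7 = -1
Signs: + − + − + + −
Runs: +×1, −×1, +×1, −×1, +×2, −×1 → 6

6 runs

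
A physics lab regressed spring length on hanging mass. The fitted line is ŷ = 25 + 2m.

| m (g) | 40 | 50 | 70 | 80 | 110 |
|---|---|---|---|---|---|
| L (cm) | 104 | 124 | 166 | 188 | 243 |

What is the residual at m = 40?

ŷ = 25 + 2·40 = 105
e = 104 − 105 = -1

e = -1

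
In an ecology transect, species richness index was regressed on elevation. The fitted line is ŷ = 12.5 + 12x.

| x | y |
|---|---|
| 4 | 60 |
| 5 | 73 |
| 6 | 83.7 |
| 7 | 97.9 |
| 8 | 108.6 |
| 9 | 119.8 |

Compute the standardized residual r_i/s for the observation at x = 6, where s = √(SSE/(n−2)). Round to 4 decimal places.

-0.8433

x=4: ŷ = 12.5 + 12·4 = 60.5; r = 60 − 60.5 = -0.5
x=5: ŷ = 12.5 + 12·5 = 72.5; r = 73 − 72.5 = 0.5
x=6: ŷ = 12.5 + 12·6 = 84.5; r = 83.7 − 84.5 = -0.8
x=7: ŷ = 12.5 + 12·7 = 96.5; r = 97.9 − 96.5 = 1.4
x=8: ŷ = 12.5 + 12·8 = 108.5; r = 108.6 − 108.5 = 0.1
x=9: ŷ = 12.5 + 12·9 = 120.5; r = 119.8 − 120.5 = -0.7
SSE = 0.25 + 0.25 + 0.64 + 1.96 + 0.01 + 0.49 = 3.6
s = √(3.6/4) = 0.948683
r/s = -0.8 / 0.948683 = -0.8433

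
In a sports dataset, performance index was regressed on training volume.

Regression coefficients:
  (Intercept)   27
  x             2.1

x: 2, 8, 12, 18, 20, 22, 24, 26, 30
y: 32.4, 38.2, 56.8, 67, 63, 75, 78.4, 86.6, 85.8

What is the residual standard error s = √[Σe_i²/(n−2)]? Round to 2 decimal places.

s = 4.50

x=2: ŷ = 27 + 2.1·2 = 31.2; e = 32.4 − 31.2 = 1.2
x=8: ŷ = 27 + 2.1·8 = 43.8; e = 38.2 − 43.8 = -5.6
x=12: ŷ = 27 + 2.1·12 = 52.2; e = 56.8 − 52.2 = 4.6
x=18: ŷ = 27 + 2.1·18 = 64.8; e = 67 − 64.8 = 2.2
x=20: ŷ = 27 + 2.1·20 = 69; e = 63 − 69 = -6
x=22: ŷ = 27 + 2.1·22 = 73.2; e = 75 − 73.2 = 1.8
x=24: ŷ = 27 + 2.1·24 = 77.4; e = 78.4 − 77.4 = 1
x=26: ŷ = 27 + 2.1·26 = 81.6; e = 86.6 − 81.6 = 5
x=30: ŷ = 27 + 2.1·30 = 90; e = 85.8 − 90 = -4.2
SSE = 1.44 + 31.36 + 21.16 + 4.84 + 36 + 3.24 + 1 + 25 + 17.64 = 141.68
s = √(141.68/7) = √20.24 ≈ 4.50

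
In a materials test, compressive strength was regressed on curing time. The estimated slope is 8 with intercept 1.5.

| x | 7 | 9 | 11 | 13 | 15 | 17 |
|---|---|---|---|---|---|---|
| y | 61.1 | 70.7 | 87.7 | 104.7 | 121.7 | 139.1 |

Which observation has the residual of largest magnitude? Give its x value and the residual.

x = 7, r = 3.6

x=7: ŷ = 1.5 + 8·7 = 57.5; r = 61.1 − 57.5 = 3.6
x=9: ŷ = 1.5 + 8·9 = 73.5; r = 70.7 − 73.5 = -2.8
x=11: ŷ = 1.5 + 8·11 = 89.5; r = 87.7 − 89.5 = -1.8
x=13: ŷ = 1.5 + 8·13 = 105.5; r = 104.7 − 105.5 = -0.8
x=15: ŷ = 1.5 + 8·15 = 121.5; r = 121.7 − 121.5 = 0.2
x=17: ŷ = 1.5 + 8·17 = 137.5; r = 139.1 − 137.5 = 1.6
Largest |r| is 3.6 at x = 7, residual 3.6.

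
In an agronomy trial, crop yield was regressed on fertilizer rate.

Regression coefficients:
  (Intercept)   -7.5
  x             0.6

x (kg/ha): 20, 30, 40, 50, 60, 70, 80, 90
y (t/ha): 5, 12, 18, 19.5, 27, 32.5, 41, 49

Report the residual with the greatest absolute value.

e = -3

x=20: ŷ = -7.5 + 0.6·20 = 4.5; e = 5 − 4.5 = 0.5
x=30: ŷ = -7.5 + 0.6·30 = 10.5; e = 12 − 10.5 = 1.5
x=40: ŷ = -7.5 + 0.6·40 = 16.5; e = 18 − 16.5 = 1.5
x=50: ŷ = -7.5 + 0.6·50 = 22.5; e = 19.5 − 22.5 = -3
x=60: ŷ = -7.5 + 0.6·60 = 28.5; e = 27 − 28.5 = -1.5
x=70: ŷ = -7.5 + 0.6·70 = 34.5; e = 32.5 − 34.5 = -2
x=80: ŷ = -7.5 + 0.6·80 = 40.5; e = 41 − 40.5 = 0.5
x=90: ŷ = -7.5 + 0.6·90 = 46.5; e = 49 − 46.5 = 2.5
Largest |e| is 3 at x = 50, residual -3.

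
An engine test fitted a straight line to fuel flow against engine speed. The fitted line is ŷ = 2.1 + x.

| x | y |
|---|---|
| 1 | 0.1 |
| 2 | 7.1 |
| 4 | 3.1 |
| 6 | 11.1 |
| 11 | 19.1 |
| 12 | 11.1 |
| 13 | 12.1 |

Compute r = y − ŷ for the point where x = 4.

r = -3

ŷ = 2.1 + 4 = 6.1
r = 3.1 − 6.1 = -3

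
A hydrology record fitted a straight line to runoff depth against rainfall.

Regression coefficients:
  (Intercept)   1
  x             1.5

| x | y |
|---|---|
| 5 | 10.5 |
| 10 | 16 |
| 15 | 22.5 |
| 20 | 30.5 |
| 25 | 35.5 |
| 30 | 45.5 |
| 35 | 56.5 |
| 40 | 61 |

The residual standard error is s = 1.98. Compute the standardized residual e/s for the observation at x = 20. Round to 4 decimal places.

-0.2525

ŷ = 1 + 1.5·20 = 31
e = 30.5 − 31 = -0.5
e/s = -0.5 / 1.98 = -0.2525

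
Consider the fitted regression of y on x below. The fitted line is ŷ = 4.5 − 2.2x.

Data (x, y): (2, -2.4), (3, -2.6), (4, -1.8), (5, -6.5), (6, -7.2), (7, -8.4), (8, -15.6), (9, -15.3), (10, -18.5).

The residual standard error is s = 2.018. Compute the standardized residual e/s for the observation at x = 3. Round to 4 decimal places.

-0.2478

ŷ = 4.5 − 2.2·3 = -2.1
e = -2.6 − (-2.1) = -0.5
e/s = -0.5 / 2.018 = -0.2478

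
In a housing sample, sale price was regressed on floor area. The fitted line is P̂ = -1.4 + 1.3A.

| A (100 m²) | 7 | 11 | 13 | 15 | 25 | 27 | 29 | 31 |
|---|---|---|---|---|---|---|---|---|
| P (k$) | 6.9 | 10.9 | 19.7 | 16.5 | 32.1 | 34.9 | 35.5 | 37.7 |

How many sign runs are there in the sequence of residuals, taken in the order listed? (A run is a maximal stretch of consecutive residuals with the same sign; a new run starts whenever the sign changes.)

5 runs

A=7: P̂ = -1.4 + 1.3·7 = 7.7; e = 6.9 − 7.7 = -0.8
A=11: P̂ = -1.4 + 1.3·11 = 12.9; e = 10.9 − 12.9 = -2
A=13: P̂ = -1.4 + 1.3·13 = 15.5; e = 19.7 − 15.5 = 4.2
A=15: P̂ = -1.4 + 1.3·15 = 18.1; e = 16.5 − 18.1 = -1.6
A=25: P̂ = -1.4 + 1.3·25 = 31.1; e = 32.1 − 31.1 = 1
A=27: P̂ = -1.4 + 1.3·27 = 33.7; e = 34.9 − 33.7 = 1.2
A=29: P̂ = -1.4 + 1.3·29 = 36.3; e = 35.5 − 36.3 = -0.8
A=31: P̂ = -1.4 + 1.3·31 = 38.9; e = 37.7 − 38.9 = -1.2
Signs: − − + − + + − −
Runs: −×2, +×1, −×1, +×2, −×2 → 5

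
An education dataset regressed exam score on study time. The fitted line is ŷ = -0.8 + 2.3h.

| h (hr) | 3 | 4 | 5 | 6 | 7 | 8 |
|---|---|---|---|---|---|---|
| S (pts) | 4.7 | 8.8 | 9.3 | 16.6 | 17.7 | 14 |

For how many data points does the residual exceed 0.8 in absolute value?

h=3: ŷ = -0.8 + 2.3·3 = 6.1; r = 4.7 − 6.1 = -1.4
h=4: ŷ = -0.8 + 2.3·4 = 8.4; r = 8.8 − 8.4 = 0.4
h=5: ŷ = -0.8 + 2.3·5 = 10.7; r = 9.3 − 10.7 = -1.4
h=6: ŷ = -0.8 + 2.3·6 = 13; r = 16.6 − 13 = 3.6
h=7: ŷ = -0.8 + 2.3·7 = 15.3; r = 17.7 − 15.3 = 2.4
h=8: ŷ = -0.8 + 2.3·8 = 17.6; r = 14 − 17.6 = -3.6
|r| > 0.8: h=3 (|r|=1.4), h=5 (|r|=1.4), h=6 (|r|=3.6), h=7 (|r|=2.4), h=8 (|r|=3.6) → 5

5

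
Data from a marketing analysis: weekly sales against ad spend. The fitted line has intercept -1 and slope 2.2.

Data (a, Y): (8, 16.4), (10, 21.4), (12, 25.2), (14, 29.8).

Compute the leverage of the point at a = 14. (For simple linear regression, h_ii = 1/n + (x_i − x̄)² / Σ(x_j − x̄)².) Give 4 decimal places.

h = 0.7000

ā = (8 + 10 + 12 + 14)/4 = 11
Σ(a − ā)² = 9 + 1 + 1 + 9 = 20
h = 1/4 + (3)²/20 = 0.25 + 0.45 = 0.7000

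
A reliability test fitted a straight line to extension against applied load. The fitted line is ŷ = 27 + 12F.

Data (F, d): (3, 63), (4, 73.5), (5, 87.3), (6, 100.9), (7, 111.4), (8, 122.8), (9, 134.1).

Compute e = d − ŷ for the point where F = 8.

e = -0.2

ŷ = 27 + 12·8 = 123
e = 122.8 − 123 = -0.2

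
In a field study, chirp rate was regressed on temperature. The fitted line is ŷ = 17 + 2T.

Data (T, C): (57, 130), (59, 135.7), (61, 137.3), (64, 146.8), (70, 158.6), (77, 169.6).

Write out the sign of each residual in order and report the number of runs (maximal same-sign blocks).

T=57: ŷ = 17 + 2·57 = 131; r = 130 − 131 = -1
T=59: ŷ = 17 + 2·59 = 135; r = 135.7 − 135 = 0.7
T=61: ŷ = 17 + 2·61 = 139; r = 137.3 − 139 = -1.7
T=64: ŷ = 17 + 2·64 = 145; r = 146.8 − 145 = 1.8
T=70: ŷ = 17 + 2·70 = 157; r = 158.6 − 157 = 1.6
T=77: ŷ = 17 + 2·77 = 171; r = 169.6 − 171 = -1.4
Signs: − + − + + −
Runs: −×1, +×1, −×1, +×2, −×1 → 5

5 runs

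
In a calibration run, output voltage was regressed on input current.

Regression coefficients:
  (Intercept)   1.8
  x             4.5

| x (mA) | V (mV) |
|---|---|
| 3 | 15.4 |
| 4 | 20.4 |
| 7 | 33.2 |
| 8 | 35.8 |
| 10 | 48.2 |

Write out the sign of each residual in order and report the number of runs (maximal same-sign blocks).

x=3: ŷ = 1.8 + 4.5·3 = 15.3; e = 15.4 − 15.3 = 0.1
x=4: ŷ = 1.8 + 4.5·4 = 19.8; e = 20.4 − 19.8 = 0.6
x=7: ŷ = 1.8 + 4.5·7 = 33.3; e = 33.2 − 33.3 = -0.1
x=8: ŷ = 1.8 + 4.5·8 = 37.8; e = 35.8 − 37.8 = -2
x=10: ŷ = 1.8 + 4.5·10 = 46.8; e = 48.2 − 46.8 = 1.4
Signs: + + − − +
Runs: +×2, −×2, +×1 → 3

3 runs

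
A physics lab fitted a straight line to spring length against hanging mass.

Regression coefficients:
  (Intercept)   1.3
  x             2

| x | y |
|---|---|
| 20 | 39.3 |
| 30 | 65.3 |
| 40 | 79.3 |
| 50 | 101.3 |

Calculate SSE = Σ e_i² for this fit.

SSE = 24

x=20: ŷ = 1.3 + 2·20 = 41.3; e = 39.3 − 41.3 = -2
x=30: ŷ = 1.3 + 2·30 = 61.3; e = 65.3 − 61.3 = 4
x=40: ŷ = 1.3 + 2·40 = 81.3; e = 79.3 − 81.3 = -2
x=50: ŷ = 1.3 + 2·50 = 101.3; e = 101.3 − 101.3 = 0
SSE = 4 + 16 + 4 + 0 = 24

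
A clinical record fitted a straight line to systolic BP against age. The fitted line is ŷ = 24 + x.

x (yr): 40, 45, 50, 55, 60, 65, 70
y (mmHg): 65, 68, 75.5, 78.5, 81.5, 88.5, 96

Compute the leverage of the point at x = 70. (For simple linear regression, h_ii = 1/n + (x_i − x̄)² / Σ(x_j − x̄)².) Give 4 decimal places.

x̄ = (40 + 45 + 50 + 55 + 60 + 65 + 70)/7 = 55
Σ(x − x̄)² = 225 + 100 + 25 + 0 + 25 + 100 + 225 = 700
h = 1/7 + (15)²/700 = 0.142857 + 0.321429 = 0.4643

h = 0.4643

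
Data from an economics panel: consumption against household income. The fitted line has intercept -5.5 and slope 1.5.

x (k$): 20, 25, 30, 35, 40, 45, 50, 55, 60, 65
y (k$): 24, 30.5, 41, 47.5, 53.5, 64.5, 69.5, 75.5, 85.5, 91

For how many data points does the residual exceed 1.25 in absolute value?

4

x=20: ŷ = -5.5 + 1.5·20 = 24.5; r = 24 − 24.5 = -0.5
x=25: ŷ = -5.5 + 1.5·25 = 32; r = 30.5 − 32 = -1.5
x=30: ŷ = -5.5 + 1.5·30 = 39.5; r = 41 − 39.5 = 1.5
x=35: ŷ = -5.5 + 1.5·35 = 47; r = 47.5 − 47 = 0.5
x=40: ŷ = -5.5 + 1.5·40 = 54.5; r = 53.5 − 54.5 = -1
x=45: ŷ = -5.5 + 1.5·45 = 62; r = 64.5 − 62 = 2.5
x=50: ŷ = -5.5 + 1.5·50 = 69.5; r = 69.5 − 69.5 = 0
x=55: ŷ = -5.5 + 1.5·55 = 77; r = 75.5 − 77 = -1.5
x=60: ŷ = -5.5 + 1.5·60 = 84.5; r = 85.5 − 84.5 = 1
x=65: ŷ = -5.5 + 1.5·65 = 92; r = 91 − 92 = -1
|r| > 1.25: x=25 (|r|=1.5), x=30 (|r|=1.5), x=45 (|r|=2.5), x=55 (|r|=1.5) → 4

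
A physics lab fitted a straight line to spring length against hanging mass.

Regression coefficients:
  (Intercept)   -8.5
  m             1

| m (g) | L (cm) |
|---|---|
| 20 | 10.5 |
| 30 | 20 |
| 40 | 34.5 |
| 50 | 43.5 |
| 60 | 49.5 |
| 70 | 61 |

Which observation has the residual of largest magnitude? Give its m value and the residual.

m = 40, r = 3

m=20: ŷ = -8.5 + 20 = 11.5; r = 10.5 − 11.5 = -1
m=30: ŷ = -8.5 + 30 = 21.5; r = 20 − 21.5 = -1.5
m=40: ŷ = -8.5 + 40 = 31.5; r = 34.5 − 31.5 = 3
m=50: ŷ = -8.5 + 50 = 41.5; r = 43.5 − 41.5 = 2
m=60: ŷ = -8.5 + 60 = 51.5; r = 49.5 − 51.5 = -2
m=70: ŷ = -8.5 + 70 = 61.5; r = 61 − 61.5 = -0.5
Largest |r| is 3 at m = 40, residual 3.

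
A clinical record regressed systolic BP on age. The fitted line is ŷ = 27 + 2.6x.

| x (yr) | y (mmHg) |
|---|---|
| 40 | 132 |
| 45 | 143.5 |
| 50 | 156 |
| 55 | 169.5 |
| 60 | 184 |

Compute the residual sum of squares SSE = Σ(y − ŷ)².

x=40: ŷ = 27 + 2.6·40 = 131; e = 132 − 131 = 1
x=45: ŷ = 27 + 2.6·45 = 144; e = 143.5 − 144 = -0.5
x=50: ŷ = 27 + 2.6·50 = 157; e = 156 − 157 = -1
x=55: ŷ = 27 + 2.6·55 = 170; e = 169.5 − 170 = -0.5
x=60: ŷ = 27 + 2.6·60 = 183; e = 184 − 183 = 1
SSE = 1 + 0.25 + 1 + 0.25 + 1 = 3.5

SSE = 3.5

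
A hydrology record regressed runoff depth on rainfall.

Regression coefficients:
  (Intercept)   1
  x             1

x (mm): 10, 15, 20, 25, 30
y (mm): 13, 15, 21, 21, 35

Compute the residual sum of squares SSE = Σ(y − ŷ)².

SSE = 46

x=10: ŷ = 1 + 10 = 11; e = 13 − 11 = 2
x=15: ŷ = 1 + 15 = 16; e = 15 − 16 = -1
x=20: ŷ = 1 + 20 = 21; e = 21 − 21 = 0
x=25: ŷ = 1 + 25 = 26; e = 21 − 26 = -5
x=30: ŷ = 1 + 30 = 31; e = 35 − 31 = 4
SSE = 4 + 1 + 0 + 25 + 16 = 46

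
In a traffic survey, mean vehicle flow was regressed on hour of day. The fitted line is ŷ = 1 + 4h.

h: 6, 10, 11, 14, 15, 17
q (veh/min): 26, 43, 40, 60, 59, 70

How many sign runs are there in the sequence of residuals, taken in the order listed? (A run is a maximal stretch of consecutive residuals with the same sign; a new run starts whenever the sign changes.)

5 runs

h=6: ŷ = 1 + 4·6 = 25; r = 26 − 25 = 1
h=10: ŷ = 1 + 4·10 = 41; r = 43 − 41 = 2
h=11: ŷ = 1 + 4·11 = 45; r = 40 − 45 = -5
h=14: ŷ = 1 + 4·14 = 57; r = 60 − 57 = 3
h=15: ŷ = 1 + 4·15 = 61; r = 59 − 61 = -2
h=17: ŷ = 1 + 4·17 = 69; r = 70 − 69 = 1
Signs: + + − + − +
Runs: +×2, −×1, +×1, −×1, +×1 → 5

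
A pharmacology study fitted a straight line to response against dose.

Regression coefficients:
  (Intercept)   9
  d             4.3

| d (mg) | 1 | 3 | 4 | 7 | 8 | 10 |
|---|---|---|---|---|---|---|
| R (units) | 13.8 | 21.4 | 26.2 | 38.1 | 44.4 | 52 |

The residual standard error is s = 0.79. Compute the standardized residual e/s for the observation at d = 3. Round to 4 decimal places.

R̂ = 9 + 4.3·3 = 21.9
e = 21.4 − 21.9 = -0.5
e/s = -0.5 / 0.79 = -0.6329

-0.6329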